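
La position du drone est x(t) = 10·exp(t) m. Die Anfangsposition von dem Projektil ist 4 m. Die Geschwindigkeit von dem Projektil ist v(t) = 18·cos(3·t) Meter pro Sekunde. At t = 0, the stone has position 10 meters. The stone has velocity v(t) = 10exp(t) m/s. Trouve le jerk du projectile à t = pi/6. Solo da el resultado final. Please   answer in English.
j(pi/6) = 0.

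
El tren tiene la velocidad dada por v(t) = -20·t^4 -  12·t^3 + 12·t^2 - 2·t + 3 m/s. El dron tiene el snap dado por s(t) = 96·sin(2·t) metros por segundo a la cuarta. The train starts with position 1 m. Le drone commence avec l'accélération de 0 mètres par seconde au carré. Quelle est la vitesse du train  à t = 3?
Nous avons la vitesse v(t) = -20·t^4 - 12·t^3 + 12·t^2 - 2·t + 3. En substituant t = 3: v(3) = -1839.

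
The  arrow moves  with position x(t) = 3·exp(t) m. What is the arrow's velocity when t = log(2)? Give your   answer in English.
To solve this, we need to take 1 derivative of our position equation x(t) = 3·exp(t). The derivative of position gives velocity: v(t) = 3·exp(t). From the given velocity equation v(t) = 3·exp(t), we substitute t = log(2) to get v = 6.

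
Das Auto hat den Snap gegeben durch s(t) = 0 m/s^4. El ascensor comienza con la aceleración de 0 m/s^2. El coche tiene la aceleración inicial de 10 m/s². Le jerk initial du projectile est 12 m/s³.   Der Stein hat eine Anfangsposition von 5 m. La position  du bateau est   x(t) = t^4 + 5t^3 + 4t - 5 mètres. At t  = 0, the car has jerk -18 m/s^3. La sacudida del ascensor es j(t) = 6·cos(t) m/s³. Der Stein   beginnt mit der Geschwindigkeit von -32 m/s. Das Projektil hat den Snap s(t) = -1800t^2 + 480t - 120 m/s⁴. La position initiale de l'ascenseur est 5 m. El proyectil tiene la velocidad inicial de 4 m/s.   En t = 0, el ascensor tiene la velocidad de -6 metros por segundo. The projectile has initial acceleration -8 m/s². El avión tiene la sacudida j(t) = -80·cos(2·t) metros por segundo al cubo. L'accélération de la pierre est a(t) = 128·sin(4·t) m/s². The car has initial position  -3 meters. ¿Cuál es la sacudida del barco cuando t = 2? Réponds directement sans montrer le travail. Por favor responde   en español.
La sacudida en t = 2 es j = 78.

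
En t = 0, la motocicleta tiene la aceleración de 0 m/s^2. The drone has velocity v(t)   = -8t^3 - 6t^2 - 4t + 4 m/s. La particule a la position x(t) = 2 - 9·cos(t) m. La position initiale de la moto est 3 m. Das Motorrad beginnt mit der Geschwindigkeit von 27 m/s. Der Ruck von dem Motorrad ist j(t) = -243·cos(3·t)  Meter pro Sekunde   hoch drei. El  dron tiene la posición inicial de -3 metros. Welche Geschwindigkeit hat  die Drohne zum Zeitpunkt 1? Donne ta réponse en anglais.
Using v(t) = -8·t^3 - 6·t^2 - 4·t + 4 and substituting t = 1, we find v = -14.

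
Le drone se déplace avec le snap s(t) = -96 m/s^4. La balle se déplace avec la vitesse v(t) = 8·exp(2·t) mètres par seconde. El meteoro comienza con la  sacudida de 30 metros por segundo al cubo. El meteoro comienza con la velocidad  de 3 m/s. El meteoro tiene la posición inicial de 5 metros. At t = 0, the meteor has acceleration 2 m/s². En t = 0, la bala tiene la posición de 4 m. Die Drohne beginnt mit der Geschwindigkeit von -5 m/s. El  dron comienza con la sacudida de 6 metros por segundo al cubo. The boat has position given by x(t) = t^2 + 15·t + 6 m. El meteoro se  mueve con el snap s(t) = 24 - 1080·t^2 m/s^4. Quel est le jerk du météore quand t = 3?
En partant du snap s(t) = 24 - 1080·t^2, nous prenons 1 primitive. L'intégrale du snap, avec j(0) = 30, donne le jerk: j(t) = -360·t^3 + 24·t + 30. De l'équation du jerk j(t) = -360·t^3 + 24·t + 30, nous substituons t = 3 pour obtenir j = -9618.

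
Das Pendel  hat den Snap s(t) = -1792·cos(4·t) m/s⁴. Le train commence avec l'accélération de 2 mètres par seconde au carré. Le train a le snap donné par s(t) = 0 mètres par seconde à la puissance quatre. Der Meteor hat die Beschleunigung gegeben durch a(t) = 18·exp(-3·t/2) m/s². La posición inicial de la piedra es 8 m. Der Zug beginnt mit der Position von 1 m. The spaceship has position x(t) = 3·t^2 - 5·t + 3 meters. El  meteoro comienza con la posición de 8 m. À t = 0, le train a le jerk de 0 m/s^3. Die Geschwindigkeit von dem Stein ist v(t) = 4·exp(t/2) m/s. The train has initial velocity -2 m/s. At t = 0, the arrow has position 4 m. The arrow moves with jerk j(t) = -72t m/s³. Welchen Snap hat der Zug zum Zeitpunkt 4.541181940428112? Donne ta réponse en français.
De l'équation du snap s(t) = 0, nous substituons t = 4.541181940428112 pour obtenir s = 0.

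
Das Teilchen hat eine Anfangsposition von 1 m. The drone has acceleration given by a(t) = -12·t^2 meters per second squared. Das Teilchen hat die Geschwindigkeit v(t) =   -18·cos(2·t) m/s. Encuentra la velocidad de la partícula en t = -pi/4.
Usando v(t) = -18·cos(2·t) y sustituyendo t = -pi/4, encontramos v = 0.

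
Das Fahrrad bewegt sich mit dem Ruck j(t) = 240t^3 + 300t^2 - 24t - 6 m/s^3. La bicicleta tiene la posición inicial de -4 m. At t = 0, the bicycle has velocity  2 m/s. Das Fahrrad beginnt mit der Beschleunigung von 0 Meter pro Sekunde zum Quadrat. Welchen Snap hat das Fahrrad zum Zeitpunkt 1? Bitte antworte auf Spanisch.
Partiendo de la sacudida j(t) = 240·t^3 + 300·t^2 - 24·t - 6, tomamos 1 derivada. Tomando d/dt de j(t), encontramos s(t) = 720·t^2 + 600·t - 24. Tenemos el snap s(t) = 720·t^2 + 600·t - 24. Sustituyendo t = 1: s(1) = 1296.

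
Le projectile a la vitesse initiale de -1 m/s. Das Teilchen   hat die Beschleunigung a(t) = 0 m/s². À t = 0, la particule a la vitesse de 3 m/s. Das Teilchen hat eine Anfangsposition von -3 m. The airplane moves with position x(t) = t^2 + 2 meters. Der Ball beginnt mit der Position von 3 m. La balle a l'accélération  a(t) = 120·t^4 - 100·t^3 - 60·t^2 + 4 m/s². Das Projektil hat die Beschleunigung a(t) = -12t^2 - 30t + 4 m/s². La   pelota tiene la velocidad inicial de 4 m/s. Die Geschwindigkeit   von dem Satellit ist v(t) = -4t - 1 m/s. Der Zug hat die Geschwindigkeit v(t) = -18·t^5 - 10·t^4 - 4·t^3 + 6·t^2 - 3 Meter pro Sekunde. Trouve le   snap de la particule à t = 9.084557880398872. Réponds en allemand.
Ausgehend von der Beschleunigung a(t) = 0, nehmen wir 2 Ableitungen. Mit d/dt von a(t) finden wir j(t) = 0. Mit d/dt von j(t) finden wir s(t) = 0. Wir haben den Snap s(t) = 0. Durch Einsetzen von t = 9.084557880398872: s(9.084557880398872) = 0.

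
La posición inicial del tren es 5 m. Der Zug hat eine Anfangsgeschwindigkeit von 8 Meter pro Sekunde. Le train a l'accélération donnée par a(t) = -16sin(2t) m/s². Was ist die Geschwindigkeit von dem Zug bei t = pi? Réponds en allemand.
Wir müssen unsere Gleichung für die Beschleunigung a(t) = -16·sin(2·t) 1-mal integrieren. Durch Integration von der Beschleunigung und Verwendung der Anfangsbedingung v(0) = 8, erhalten wir v(t) = 8·cos(2·t). Mit v(t) = 8·cos(2·t) und Einsetzen von t = pi, finden wir v = 8.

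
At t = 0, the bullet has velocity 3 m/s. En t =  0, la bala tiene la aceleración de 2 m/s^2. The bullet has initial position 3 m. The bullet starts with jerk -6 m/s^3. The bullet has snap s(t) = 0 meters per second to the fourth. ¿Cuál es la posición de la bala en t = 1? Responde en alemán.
Wir müssen die Stammfunktion unserer Gleichung für den Snap s(t) = 0 4-mal finden. Mit ∫s(t)dt und Anwendung von j(0) = -6, finden wir j(t) = -6. Mit ∫j(t)dt und Anwendung von a(0) = 2, finden wir a(t) = 2 - 6·t. Die Stammfunktion von der Beschleunigung, mit v(0) = 3, ergibt die Geschwindigkeit: v(t) = -3·t^2 + 2·t + 3. Durch Integration von der Geschwindigkeit und Verwendung der Anfangsbedingung x(0) = 3, erhalten wir x(t) = -t^3 + t^2 + 3·t + 3. Mit x(t) = -t^3 + t^2 + 3·t + 3 und Einsetzen von t = 1, finden wir x = 6.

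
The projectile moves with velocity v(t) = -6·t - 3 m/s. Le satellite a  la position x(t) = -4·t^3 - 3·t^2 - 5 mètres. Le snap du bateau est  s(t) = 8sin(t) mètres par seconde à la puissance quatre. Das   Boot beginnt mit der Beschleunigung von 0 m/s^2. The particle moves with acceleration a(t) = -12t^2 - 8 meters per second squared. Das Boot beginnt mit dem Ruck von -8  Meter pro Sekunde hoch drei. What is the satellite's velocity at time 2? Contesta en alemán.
Ausgehend von der Position x(t) = -4·t^3 - 3·t^2 - 5, nehmen wir 1 Ableitung. Mit d/dt von x(t) finden wir v(t) = -12·t^2 - 6·t. Mit v(t) = -12·t^2 - 6·t und Einsetzen von t = 2, finden wir v = -60.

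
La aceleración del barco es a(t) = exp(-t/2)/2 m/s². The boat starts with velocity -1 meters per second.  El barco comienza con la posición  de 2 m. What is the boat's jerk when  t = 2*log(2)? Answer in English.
To solve this, we need to take 1 derivative of our acceleration equation a(t) = exp(-t/2)/2. The derivative of acceleration gives jerk: j(t) = -exp(-t/2)/4. From the given jerk equation j(t) = -exp(-t/2)/4, we substitute t = 2*log(2) to get j = -1/8.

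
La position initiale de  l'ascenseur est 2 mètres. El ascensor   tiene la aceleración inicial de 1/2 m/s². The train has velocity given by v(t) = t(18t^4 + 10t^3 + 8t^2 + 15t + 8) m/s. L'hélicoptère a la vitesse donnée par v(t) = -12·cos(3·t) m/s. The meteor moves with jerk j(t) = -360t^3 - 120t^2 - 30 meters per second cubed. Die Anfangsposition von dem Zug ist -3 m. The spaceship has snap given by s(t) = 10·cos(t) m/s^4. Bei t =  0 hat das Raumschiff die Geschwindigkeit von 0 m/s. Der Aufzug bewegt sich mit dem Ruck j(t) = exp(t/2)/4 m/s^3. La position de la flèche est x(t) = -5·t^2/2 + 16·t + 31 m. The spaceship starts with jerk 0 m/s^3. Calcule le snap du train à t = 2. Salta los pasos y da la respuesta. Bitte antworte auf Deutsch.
Die Antwort ist 4848.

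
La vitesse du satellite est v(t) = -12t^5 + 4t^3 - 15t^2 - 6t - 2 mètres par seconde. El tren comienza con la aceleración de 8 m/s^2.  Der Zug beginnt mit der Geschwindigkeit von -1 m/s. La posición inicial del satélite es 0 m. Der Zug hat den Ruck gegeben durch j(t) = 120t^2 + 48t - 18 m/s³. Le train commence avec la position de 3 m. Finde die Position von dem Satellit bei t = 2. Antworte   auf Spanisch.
Debemos encontrar la integral de nuestra ecuación de la velocidad v(t) = -12·t^5 + 4·t^3 - 15·t^2 - 6·t - 2 1 vez. La integral de la velocidad, con x(0) = 0, da la posición: x(t) = -2·t^6 + t^4 - 5·t^3 - 3·t^2 - 2·t. Usando x(t) = -2·t^6 + t^4 - 5·t^3 - 3·t^2 - 2·t y sustituyendo t = 2, encontramos x = -168.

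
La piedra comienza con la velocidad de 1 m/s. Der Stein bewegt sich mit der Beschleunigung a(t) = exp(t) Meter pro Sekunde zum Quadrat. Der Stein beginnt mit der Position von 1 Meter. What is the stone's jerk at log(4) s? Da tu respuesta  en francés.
Pour résoudre ceci, nous devons prendre 1 dérivée de notre équation de l'accélération a(t) = exp(t). En dérivant l'accélération, nous obtenons le jerk: j(t) = exp(t). En utilisant j(t) = exp(t) et en substituant t = log(4), nous trouvons j = 4.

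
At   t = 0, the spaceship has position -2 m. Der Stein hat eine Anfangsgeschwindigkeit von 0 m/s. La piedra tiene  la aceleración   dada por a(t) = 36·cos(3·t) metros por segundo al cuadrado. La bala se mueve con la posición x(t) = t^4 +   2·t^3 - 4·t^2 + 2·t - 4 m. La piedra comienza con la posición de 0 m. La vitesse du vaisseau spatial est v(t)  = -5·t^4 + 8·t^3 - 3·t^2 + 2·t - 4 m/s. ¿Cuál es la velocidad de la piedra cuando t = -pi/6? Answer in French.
Pour résoudre ceci, nous devons prendre 1 primitive de notre équation de l'accélération a(t) = 36·cos(3·t). En intégrant l'accélération et en utilisant la condition initiale v(0) = 0, nous obtenons v(t) = 12·sin(3·t). En utilisant v(t) = 12·sin(3·t) et en substituant t = -pi/6, nous trouvons v = -12.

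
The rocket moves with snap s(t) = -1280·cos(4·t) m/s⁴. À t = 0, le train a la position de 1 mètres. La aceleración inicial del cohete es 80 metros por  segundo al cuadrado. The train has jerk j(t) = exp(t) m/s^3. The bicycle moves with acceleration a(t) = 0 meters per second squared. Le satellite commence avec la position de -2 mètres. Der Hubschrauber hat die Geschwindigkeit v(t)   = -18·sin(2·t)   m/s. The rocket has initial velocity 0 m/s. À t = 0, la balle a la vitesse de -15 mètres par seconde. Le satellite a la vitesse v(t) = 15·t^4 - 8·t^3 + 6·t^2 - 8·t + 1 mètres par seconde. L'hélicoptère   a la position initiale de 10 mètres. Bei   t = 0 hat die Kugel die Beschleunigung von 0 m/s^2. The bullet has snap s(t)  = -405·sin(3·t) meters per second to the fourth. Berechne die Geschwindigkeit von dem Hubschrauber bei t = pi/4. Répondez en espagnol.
Tenemos la velocidad v(t) = -18·sin(2·t). Sustituyendo t = pi/4: v(pi/4) = -18.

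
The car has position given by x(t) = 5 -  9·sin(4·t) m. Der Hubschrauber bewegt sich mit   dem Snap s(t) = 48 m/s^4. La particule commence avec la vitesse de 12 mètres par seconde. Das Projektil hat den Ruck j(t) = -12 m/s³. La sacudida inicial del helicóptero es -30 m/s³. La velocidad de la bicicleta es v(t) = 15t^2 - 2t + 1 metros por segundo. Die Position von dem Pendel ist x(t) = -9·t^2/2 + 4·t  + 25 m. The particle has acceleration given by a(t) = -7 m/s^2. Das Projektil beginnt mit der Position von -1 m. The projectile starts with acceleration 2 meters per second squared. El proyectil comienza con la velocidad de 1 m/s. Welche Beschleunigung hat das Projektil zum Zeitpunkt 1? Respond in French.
Pour résoudre ceci, nous devons prendre 1 primitive de notre équation du jerk j(t) = -12. En prenant ∫j(t)dt et en appliquant a(0) = 2, nous trouvons a(t) = 2 - 12·t. Nous avons l'accélération a(t) = 2 - 12·t. En substituant t = 1: a(1) = -10.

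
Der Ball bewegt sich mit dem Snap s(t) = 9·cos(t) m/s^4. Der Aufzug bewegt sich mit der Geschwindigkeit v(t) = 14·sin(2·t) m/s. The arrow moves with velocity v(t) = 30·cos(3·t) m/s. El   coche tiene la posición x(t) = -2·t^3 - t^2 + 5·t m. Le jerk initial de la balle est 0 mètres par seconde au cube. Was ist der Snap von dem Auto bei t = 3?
Ausgehend von der Position x(t) = -2·t^3 - t^2 + 5·t, nehmen wir 4 Ableitungen. Die Ableitung von der Position ergibt die Geschwindigkeit: v(t) = -6·t^2 - 2·t + 5. Durch Ableiten von der Geschwindigkeit erhalten wir die Beschleunigung: a(t) = -12·t - 2. Mit d/dt von a(t) finden wir j(t) = -12. Mit d/dt von j(t) finden wir s(t) = 0. Mit s(t) = 0 und Einsetzen von t = 3, finden wir s = 0.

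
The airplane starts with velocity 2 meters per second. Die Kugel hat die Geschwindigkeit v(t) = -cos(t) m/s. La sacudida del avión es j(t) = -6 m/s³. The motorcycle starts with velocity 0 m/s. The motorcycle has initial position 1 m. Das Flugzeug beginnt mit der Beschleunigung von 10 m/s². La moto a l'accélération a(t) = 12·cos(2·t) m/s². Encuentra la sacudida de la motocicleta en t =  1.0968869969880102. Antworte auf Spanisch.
Partiendo de la aceleración a(t) = 12·cos(2·t), tomamos 1 derivada. Tomando d/dt de a(t), encontramos j(t) = -24·sin(2·t). De la ecuación de la sacudida j(t) = -24·sin(2·t), sustituimos t = 1.0968869969880102 para obtener j = -19.4914733223809.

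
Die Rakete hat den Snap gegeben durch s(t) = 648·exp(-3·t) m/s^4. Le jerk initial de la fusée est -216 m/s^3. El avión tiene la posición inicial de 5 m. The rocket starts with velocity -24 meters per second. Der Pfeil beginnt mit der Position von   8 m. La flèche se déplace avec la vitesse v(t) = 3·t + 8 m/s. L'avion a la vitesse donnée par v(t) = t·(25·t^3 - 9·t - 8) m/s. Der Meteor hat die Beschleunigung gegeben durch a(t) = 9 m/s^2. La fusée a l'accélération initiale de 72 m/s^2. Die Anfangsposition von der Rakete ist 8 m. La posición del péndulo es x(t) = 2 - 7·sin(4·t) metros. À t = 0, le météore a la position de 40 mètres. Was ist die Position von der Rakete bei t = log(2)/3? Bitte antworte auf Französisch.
En partant du snap s(t) = 648·exp(-3·t), nous prenons 4 intégrales. La primitive du snap, avec j(0) = -216, donne le jerk: j(t) = -216·exp(-3·t). En prenant ∫j(t)dt et en appliquant a(0) = 72, nous trouvons a(t) = 72·exp(-3·t). L'intégrale de l'accélération est la vitesse. En utilisant v(0) = -24, nous obtenons v(t) = -24·exp(-3·t). En prenant ∫v(t)dt et en appliquant x(0) = 8, nous trouvons x(t) = 8·exp(-3·t). En utilisant x(t) = 8·exp(-3·t) et en substituant t = log(2)/3, nous trouvons x = 4.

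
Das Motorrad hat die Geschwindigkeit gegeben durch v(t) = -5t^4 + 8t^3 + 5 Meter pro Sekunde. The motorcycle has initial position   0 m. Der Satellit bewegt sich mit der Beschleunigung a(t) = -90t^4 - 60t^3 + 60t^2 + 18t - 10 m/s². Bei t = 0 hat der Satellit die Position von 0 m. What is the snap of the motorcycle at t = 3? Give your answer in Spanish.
Partiendo de la velocidad v(t) = -5·t^4 + 8·t^3 + 5, tomamos 3 derivadas. Derivando la velocidad, obtenemos la aceleración: a(t) = -20·t^3 + 24·t^2. Tomando d/dt de a(t), encontramos j(t) = -60·t^2 + 48·t. Derivando la sacudida, obtenemos el snap: s(t) = 48 - 120·t. De la ecuación del snap s(t) = 48 - 120·t, sustituimos t = 3 para obtener s = -312.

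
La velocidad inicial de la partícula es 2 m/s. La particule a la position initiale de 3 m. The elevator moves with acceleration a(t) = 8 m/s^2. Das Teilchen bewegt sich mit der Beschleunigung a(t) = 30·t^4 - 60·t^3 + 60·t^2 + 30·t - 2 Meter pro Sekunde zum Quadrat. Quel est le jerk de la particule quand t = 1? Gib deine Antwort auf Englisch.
We must differentiate our acceleration equation a(t) = 30·t^4 - 60·t^3 + 60·t^2 + 30·t - 2 1 time. Taking d/dt of a(t), we find j(t) = 120·t^3 - 180·t^2 + 120·t + 30. We have jerk j(t) = 120·t^3 - 180·t^2 + 120·t + 30. Substituting t = 1: j(1) = 90.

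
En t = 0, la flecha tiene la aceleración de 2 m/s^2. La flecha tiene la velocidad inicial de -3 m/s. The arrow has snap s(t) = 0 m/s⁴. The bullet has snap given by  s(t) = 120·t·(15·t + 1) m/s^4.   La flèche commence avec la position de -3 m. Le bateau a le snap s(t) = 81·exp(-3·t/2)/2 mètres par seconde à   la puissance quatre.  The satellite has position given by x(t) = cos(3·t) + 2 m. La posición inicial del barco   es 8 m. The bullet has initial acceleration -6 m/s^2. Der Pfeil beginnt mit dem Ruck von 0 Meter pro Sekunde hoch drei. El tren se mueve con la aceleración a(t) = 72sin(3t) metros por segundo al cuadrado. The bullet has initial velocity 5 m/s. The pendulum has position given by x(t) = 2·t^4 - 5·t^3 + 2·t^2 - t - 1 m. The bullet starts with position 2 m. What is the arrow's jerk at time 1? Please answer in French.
En partant du snap s(t) = 0, nous prenons 1 primitive. En intégrant le snap et en utilisant la condition initiale j(0) = 0, nous obtenons j(t) = 0. En utilisant j(t) = 0 et en substituant t = 1, nous trouvons j = 0.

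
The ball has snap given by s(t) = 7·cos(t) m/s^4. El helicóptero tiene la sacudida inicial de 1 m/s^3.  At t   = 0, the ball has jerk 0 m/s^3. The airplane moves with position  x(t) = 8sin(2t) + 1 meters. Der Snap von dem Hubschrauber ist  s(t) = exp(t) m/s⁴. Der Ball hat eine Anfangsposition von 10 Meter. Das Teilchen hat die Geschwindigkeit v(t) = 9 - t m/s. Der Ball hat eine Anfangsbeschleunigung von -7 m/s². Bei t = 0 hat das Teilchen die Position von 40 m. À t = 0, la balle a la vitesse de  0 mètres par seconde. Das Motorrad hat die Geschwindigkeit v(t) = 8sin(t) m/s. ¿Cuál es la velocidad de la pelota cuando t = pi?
Para resolver esto, necesitamos tomar 3 antiderivadas de nuestra ecuación del snap s(t) = 7·cos(t). Integrando el snap y usando la condición inicial j(0) = 0, obtenemos j(t) = 7·sin(t). Integrando la sacudida y usando la condición inicial a(0) = -7, obtenemos a(t) = -7·cos(t). Integrando la aceleración y usando la condición inicial v(0) = 0, obtenemos v(t) = -7·sin(t). Usando v(t) = -7·sin(t) y sustituyendo t = pi, encontramos v = 0.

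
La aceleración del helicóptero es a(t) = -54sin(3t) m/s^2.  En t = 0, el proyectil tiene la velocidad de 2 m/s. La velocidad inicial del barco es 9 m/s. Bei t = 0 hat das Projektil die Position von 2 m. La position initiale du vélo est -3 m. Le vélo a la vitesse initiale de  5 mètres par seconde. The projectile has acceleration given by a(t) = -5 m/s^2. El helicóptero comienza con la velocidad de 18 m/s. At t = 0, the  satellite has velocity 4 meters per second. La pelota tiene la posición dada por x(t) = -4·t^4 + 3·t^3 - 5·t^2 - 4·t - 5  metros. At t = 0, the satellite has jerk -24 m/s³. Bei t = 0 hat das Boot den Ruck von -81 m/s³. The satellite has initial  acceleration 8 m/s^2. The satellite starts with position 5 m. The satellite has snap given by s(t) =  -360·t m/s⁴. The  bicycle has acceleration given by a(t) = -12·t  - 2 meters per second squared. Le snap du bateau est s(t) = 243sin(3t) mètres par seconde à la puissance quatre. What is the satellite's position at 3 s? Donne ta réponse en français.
Nous devons intégrer notre équation du snap s(t) = -360·t 4 fois. L'intégrale du snap est le jerk. En utilisant j(0) = -24, nous obtenons j(t) = -180·t^2 - 24. L'intégrale du jerk, avec a(0) = 8, donne l'accélération: a(t) = -60·t^3 - 24·t + 8. En prenant ∫a(t)dt et en appliquant v(0) = 4, nous trouvons v(t) = -15·t^4 - 12·t^2 + 8·t + 4. En prenant ∫v(t)dt et en appliquant x(0) = 5, nous trouvons x(t) = -3·t^5 - 4·t^3 + 4·t^2 + 4·t + 5. Nous avons la position x(t) = -3·t^5 - 4·t^3 + 4·t^2 + 4·t + 5. En substituant t = 3: x(3) = -784.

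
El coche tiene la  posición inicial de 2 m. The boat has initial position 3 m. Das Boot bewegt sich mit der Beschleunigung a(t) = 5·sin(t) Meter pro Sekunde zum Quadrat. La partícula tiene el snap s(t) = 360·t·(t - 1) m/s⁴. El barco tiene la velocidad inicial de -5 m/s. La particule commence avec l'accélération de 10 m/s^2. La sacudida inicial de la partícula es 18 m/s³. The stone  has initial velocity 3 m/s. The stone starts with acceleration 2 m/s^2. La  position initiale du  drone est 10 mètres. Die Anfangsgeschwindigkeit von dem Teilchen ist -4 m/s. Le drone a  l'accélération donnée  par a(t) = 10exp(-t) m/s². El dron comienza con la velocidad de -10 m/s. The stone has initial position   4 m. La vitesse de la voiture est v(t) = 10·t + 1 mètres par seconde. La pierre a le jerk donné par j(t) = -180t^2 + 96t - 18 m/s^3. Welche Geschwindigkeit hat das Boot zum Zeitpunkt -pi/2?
Wir müssen unsere Gleichung für die Beschleunigung a(t) = 5·sin(t) 1-mal integrieren. Mit ∫a(t)dt und Anwendung von v(0) = -5, finden wir v(t) = -5·cos(t). Aus der Gleichung für die Geschwindigkeit v(t) = -5·cos(t), setzen wir t = -pi/2 ein und erhalten v = 0.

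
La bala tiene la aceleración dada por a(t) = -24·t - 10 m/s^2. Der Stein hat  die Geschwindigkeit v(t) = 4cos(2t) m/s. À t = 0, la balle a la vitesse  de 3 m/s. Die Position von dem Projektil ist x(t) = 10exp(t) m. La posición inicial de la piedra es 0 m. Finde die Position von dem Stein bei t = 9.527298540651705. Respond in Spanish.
Necesitamos integrar nuestra ecuación de la velocidad v(t) = 4·cos(2·t) 1 vez. Integrando la velocidad y usando la condición inicial x(0) = 0, obtenemos x(t) = 2·sin(2·t). Usando x(t) = 2·sin(2·t) y sustituyendo t = 9.527298540651705, encontramos x = 0.407214915304067.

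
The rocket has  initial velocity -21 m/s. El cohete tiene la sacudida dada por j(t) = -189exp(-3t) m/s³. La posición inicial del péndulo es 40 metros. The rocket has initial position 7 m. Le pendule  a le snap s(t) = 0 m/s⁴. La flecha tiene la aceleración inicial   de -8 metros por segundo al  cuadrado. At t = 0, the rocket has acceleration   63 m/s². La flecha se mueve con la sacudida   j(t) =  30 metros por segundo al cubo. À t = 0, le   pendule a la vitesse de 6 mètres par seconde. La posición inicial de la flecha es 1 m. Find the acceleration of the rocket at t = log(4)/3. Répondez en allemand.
Wir müssen die Stammfunktion unserer Gleichung für den Ruck j(t) = -189·exp(-3·t) 1-mal finden. Das Integral von dem Ruck ist die Beschleunigung. Mit a(0) = 63 erhalten wir a(t) = 63·exp(-3·t). Wir haben die Beschleunigung a(t) = 63·exp(-3·t). Durch Einsetzen von t = log(4)/3: a(log(4)/3) = 63/4.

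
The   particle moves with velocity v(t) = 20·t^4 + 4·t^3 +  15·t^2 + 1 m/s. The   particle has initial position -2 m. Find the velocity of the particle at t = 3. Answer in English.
We have velocity v(t) = 20·t^4 + 4·t^3 + 15·t^2 + 1. Substituting t = 3: v(3) = 1864.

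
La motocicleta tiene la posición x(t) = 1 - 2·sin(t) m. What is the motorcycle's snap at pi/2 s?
We must differentiate our position equation x(t) = 1 - 2·sin(t) 4 times. Taking d/dt of x(t), we find v(t) = -2·cos(t). Differentiating velocity, we get acceleration: a(t) = 2·sin(t). Differentiating acceleration, we get jerk: j(t) = 2·cos(t). Taking d/dt of j(t), we find s(t) = -2·sin(t). Using s(t) = -2·sin(t) and substituting t = pi/2, we find s = -2.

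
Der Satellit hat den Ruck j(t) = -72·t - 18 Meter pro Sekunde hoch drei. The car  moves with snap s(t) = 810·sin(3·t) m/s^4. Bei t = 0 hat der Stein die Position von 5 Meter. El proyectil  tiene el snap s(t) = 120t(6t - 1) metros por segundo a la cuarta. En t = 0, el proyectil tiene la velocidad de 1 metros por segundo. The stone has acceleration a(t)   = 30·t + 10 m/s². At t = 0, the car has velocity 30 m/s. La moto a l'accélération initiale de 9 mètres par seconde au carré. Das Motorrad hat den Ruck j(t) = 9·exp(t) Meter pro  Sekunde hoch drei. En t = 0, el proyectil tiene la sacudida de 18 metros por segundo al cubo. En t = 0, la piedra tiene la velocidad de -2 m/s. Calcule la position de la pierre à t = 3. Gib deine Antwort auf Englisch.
We must find the integral of our acceleration equation a(t) = 30·t + 10 2 times. The antiderivative of acceleration is velocity. Using v(0) = -2, we get v(t) = 15·t^2 + 10·t - 2. Taking ∫v(t)dt and applying x(0) = 5, we find x(t) = 5·t^3 + 5·t^2 - 2·t + 5. Using x(t) = 5·t^3 + 5·t^2 - 2·t + 5 and substituting t = 3, we find x = 179.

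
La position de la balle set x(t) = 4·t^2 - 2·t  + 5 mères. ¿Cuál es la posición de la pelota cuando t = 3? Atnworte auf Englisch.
We have position x(t) = 4·t^2 - 2·t + 5. Substituting t = 3: x(3) = 35.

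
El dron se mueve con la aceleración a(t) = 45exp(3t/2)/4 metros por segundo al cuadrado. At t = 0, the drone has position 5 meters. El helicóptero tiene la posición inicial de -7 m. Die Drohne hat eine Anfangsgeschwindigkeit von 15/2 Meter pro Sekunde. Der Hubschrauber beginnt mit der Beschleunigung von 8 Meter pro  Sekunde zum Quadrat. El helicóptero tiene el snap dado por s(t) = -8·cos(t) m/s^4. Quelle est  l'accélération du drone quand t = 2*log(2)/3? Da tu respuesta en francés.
De l'équation de l'accélération a(t) = 45·exp(3·t/2)/4, nous substituons t = 2*log(2)/3 pour obtenir a = 45/2.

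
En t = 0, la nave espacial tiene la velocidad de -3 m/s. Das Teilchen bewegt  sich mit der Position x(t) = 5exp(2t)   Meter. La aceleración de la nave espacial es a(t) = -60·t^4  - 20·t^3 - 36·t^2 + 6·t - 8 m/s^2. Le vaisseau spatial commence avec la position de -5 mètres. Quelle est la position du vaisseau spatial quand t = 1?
Nous devons trouver l'intégrale de notre équation de l'accélération a(t) = -60·t^4 - 20·t^3 - 36·t^2 + 6·t - 8 2 fois. L'intégrale de l'accélération, avec v(0) = -3, donne la vitesse: v(t) = -12·t^5 - 5·t^4 - 12·t^3 + 3·t^2 - 8·t - 3. La primitive de la vitesse est la position. En utilisant x(0) = -5, nous obtenons x(t) = -2·t^6 - t^5 - 3·t^4 + t^3 - 4·t^2 - 3·t - 5. En utilisant x(t) = -2·t^6 - t^5 - 3·t^4 + t^3 - 4·t^2 - 3·t - 5 et en substituant t = 1, nous trouvons x = -17.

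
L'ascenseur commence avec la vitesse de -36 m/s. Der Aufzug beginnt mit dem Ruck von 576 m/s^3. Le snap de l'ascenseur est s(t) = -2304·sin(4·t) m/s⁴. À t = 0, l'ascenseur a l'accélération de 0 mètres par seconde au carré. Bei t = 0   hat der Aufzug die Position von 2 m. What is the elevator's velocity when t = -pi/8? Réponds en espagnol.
Para resolver esto, necesitamos tomar 3 antiderivadas de nuestra ecuación del snap s(t) = -2304·sin(4·t). La antiderivada del snap, con j(0) = 576, da la sacudida: j(t) = 576·cos(4·t). Integrando la sacudida y usando la condición inicial a(0) = 0, obtenemos a(t) = 144·sin(4·t). La antiderivada de la aceleración, con v(0) = -36, da la velocidad: v(t) = -36·cos(4·t). Tenemos la velocidad v(t) = -36·cos(4·t). Sustituyendo t = -pi/8: v(-pi/8) = 0.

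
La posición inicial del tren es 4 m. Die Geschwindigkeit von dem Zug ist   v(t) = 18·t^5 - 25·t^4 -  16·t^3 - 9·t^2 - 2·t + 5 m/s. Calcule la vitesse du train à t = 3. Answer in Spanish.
Usando v(t) = 18·t^5 - 25·t^4 - 16·t^3 - 9·t^2 - 2·t + 5 y sustituyendo t = 3, encontramos v = 1835.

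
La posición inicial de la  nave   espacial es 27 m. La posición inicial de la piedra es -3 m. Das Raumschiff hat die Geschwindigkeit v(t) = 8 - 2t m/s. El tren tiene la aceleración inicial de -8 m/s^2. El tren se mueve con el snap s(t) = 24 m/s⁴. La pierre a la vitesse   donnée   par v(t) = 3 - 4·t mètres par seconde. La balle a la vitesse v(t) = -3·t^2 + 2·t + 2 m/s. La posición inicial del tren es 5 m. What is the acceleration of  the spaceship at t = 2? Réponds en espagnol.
Para resolver esto, necesitamos tomar 1 derivada de nuestra ecuación de la velocidad v(t) = 8 - 2·t. La derivada de la velocidad da la aceleración: a(t) = -2. De la ecuación de la aceleración a(t) = -2, sustituimos t = 2 para obtener a = -2.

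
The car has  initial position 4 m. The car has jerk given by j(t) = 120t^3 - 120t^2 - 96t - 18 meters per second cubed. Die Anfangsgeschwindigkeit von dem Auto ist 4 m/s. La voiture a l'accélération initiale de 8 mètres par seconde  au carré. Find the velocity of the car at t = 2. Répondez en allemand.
Wir müssen unsere Gleichung für den Ruck j(t) = 120·t^3 - 120·t^2 - 96·t - 18 2-mal integrieren. Das Integral von dem Ruck, mit a(0) = 8, ergibt die Beschleunigung: a(t) = 30·t^4 - 40·t^3 - 48·t^2 - 18·t + 8. Das Integral von der Beschleunigung, mit v(0) = 4, ergibt die Geschwindigkeit: v(t) = 6·t^5 - 10·t^4 - 16·t^3 - 9·t^2 + 8·t + 4. Mit v(t) = 6·t^5 - 10·t^4 - 16·t^3 - 9·t^2 + 8·t + 4 und Einsetzen von t = 2, finden wir v = -112.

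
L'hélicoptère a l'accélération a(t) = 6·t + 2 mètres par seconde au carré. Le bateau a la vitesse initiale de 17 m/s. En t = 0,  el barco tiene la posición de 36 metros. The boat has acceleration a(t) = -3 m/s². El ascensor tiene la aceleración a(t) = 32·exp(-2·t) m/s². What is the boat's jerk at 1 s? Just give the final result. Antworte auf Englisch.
The jerk at t = 1 is j = 0.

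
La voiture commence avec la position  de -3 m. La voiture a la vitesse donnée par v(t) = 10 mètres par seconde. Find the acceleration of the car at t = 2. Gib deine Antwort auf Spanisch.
Para resolver esto, necesitamos tomar 1 derivada de nuestra ecuación de la velocidad v(t) = 10. La derivada de la velocidad da la aceleración: a(t) = 0. Usando a(t) = 0 y sustituyendo t = 2, encontramos a = 0.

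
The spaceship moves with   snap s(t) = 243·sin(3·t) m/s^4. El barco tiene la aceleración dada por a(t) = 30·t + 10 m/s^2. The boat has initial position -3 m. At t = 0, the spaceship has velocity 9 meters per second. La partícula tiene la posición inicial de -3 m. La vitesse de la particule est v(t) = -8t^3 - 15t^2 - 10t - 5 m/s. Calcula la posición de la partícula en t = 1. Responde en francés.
Nous devons trouver l'intégrale de notre équation de la vitesse v(t) = -8·t^3 - 15·t^2 - 10·t - 5 1 fois. La primitive de la vitesse, avec x(0) = -3, donne la position: x(t) = -2·t^4 - 5·t^3 - 5·t^2 - 5·t - 3. Nous avons la position x(t) = -2·t^4 - 5·t^3 - 5·t^2 - 5·t - 3. En substituant t = 1: x(1) = -20.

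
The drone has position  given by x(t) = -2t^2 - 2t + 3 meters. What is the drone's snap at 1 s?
To solve this, we need to take 4 derivatives of our position equation x(t) = -2·t^2 - 2·t + 3. Differentiating position, we get velocity: v(t) = -4·t - 2. Differentiating velocity, we get acceleration: a(t) = -4. Differentiating acceleration, we get jerk: j(t) = 0. Taking d/dt of j(t), we find s(t) = 0. Using s(t) = 0 and substituting t = 1, we find s = 0.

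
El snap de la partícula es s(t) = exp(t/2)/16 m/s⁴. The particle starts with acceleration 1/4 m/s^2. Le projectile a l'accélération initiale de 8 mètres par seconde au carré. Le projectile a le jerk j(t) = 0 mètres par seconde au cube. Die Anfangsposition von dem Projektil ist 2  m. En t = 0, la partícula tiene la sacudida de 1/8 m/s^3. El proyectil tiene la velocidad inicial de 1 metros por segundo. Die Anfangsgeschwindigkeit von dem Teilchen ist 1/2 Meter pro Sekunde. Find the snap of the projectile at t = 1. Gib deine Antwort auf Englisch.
Starting from jerk j(t) = 0, we take 1 derivative. The derivative of jerk gives snap: s(t) = 0. From the given snap equation s(t) = 0, we substitute t = 1 to get s = 0.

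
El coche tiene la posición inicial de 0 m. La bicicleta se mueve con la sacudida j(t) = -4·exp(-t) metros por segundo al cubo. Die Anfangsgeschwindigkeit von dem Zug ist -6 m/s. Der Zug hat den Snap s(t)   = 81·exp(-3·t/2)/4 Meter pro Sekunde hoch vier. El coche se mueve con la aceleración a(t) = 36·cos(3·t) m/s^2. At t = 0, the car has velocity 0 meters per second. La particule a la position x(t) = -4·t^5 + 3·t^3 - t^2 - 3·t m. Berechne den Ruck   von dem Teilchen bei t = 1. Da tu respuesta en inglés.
To solve this, we need to take 3 derivatives of our position equation x(t) = -4·t^5 + 3·t^3 - t^2 - 3·t. The derivative of position gives velocity: v(t) = -20·t^4 + 9·t^2 - 2·t - 3. Differentiating velocity, we get acceleration: a(t) = -80·t^3 + 18·t - 2. The derivative of acceleration gives jerk: j(t) = 18 - 240·t^2. Using j(t) = 18 - 240·t^2 and substituting t = 1, we find j = -222.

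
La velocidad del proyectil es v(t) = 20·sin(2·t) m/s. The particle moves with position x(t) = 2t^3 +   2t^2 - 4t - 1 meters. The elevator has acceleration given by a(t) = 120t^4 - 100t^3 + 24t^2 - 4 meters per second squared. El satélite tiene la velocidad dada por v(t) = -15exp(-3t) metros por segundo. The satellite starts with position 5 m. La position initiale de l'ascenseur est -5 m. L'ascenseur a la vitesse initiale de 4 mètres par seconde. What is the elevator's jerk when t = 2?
We must differentiate our acceleration equation a(t) = 120·t^4 - 100·t^3 + 24·t^2 - 4 1 time. Differentiating acceleration, we get jerk: j(t) = 480·t^3 - 300·t^2 + 48·t. From the given jerk equation j(t) = 480·t^3 - 300·t^2 + 48·t, we substitute t = 2 to get j = 2736.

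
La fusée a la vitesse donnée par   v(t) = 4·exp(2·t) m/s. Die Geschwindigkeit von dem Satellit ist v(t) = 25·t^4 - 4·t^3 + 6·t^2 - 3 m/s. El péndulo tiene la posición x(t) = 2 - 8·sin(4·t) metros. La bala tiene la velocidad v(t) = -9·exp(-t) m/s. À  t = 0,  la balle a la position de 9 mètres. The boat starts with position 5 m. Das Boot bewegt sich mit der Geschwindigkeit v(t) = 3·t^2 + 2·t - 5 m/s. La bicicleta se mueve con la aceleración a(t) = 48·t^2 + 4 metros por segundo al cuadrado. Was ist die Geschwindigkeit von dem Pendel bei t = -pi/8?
Ausgehend von der Position x(t) = 2 - 8·sin(4·t), nehmen wir 1 Ableitung. Mit d/dt von x(t) finden wir v(t) = -32·cos(4·t). Wir haben die Geschwindigkeit v(t) = -32·cos(4·t). Durch Einsetzen von t = -pi/8: v(-pi/8) = 0.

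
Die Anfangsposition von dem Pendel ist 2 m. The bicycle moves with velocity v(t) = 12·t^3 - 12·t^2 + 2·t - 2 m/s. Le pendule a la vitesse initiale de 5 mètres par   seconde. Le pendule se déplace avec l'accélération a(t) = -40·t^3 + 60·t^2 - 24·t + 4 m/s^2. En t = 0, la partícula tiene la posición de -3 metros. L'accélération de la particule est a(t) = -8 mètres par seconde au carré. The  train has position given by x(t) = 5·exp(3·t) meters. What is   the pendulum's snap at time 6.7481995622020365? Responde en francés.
Nous devons dériver notre équation de l'accélération a(t) = -40·t^3 + 60·t^2 - 24·t + 4 2 fois. La dérivée de l'accélération donne le jerk: j(t) = -120·t^2 + 120·t - 24. La dérivée du jerk donne le snap: s(t) = 120 - 240·t. En utilisant s(t) = 120 - 240·t et en substituant t = 6.7481995622020365, nous trouvons s = -1499.56789492849.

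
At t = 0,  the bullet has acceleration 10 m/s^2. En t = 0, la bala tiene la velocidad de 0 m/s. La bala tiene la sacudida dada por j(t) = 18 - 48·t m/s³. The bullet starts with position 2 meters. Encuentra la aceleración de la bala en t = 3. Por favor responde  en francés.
Nous devons trouver l'intégrale de notre équation du jerk j(t) = 18 - 48·t 1 fois. En intégrant le jerk et en utilisant la condition initiale a(0) = 10, nous obtenons a(t) = -24·t^2 + 18·t + 10. Nous avons l'accélération a(t) = -24·t^2 + 18·t + 10. En substituant t = 3: a(3) = -152.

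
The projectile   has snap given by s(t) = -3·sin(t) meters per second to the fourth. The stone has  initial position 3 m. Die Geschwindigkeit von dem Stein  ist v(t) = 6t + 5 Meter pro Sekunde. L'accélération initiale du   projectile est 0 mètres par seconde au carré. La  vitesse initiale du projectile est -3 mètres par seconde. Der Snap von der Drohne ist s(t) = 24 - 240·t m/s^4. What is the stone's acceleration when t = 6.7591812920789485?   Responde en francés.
Nous devons dériver notre équation de la vitesse v(t) = 6·t + 5 1 fois. En prenant d/dt de v(t), nous trouvons a(t) = 6. En utilisant a(t) = 6 et en substituant t = 6.7591812920789485, nous trouvons a = 6.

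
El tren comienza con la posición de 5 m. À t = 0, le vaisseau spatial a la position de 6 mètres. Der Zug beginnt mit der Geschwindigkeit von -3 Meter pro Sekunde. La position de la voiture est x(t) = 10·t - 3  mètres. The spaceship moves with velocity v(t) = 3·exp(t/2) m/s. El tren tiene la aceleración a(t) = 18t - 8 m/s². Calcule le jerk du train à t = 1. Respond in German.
Ausgehend von der Beschleunigung a(t) = 18·t - 8, nehmen wir 1 Ableitung. Mit d/dt von a(t) finden wir j(t) = 18. Mit j(t) = 18 und Einsetzen von t = 1, finden wir j = 18.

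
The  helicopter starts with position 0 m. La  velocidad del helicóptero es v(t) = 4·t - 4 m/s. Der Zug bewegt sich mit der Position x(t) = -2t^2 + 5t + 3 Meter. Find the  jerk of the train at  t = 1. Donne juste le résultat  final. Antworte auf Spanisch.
La sacudida en t = 1 es j = 0.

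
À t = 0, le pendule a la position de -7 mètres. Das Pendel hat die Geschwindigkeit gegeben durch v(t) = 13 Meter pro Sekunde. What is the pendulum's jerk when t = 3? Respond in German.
Ausgehend von der Geschwindigkeit v(t) = 13, nehmen wir 2 Ableitungen. Die Ableitung von der Geschwindigkeit ergibt die Beschleunigung: a(t) = 0. Durch Ableiten von der Beschleunigung erhalten wir den Ruck: j(t) = 0. Mit j(t) = 0 und Einsetzen von t = 3, finden wir j = 0.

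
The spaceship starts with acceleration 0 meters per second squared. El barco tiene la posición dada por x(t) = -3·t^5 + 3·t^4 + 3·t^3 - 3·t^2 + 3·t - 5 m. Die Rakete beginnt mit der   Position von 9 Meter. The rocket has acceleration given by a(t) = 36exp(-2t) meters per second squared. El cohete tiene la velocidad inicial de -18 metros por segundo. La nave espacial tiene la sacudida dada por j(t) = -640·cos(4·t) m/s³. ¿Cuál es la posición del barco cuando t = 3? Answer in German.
Wir haben die Position x(t) = -3·t^5 + 3·t^4 + 3·t^3 - 3·t^2 + 3·t - 5. Durch Einsetzen von t = 3: x(3) = -428.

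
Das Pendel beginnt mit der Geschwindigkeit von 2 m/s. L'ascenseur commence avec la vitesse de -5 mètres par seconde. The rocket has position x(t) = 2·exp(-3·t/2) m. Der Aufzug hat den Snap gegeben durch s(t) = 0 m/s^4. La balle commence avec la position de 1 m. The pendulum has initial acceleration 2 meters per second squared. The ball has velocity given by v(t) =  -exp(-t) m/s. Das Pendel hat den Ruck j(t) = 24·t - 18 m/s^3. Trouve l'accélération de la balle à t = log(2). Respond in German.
Ausgehend von der Geschwindigkeit v(t) = -exp(-t), nehmen wir 1 Ableitung. Durch Ableiten von der Geschwindigkeit erhalten wir die Beschleunigung: a(t) = exp(-t). Aus der Gleichung für die Beschleunigung a(t) = exp(-t), setzen wir t = log(2) ein und erhalten a = 1/2.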